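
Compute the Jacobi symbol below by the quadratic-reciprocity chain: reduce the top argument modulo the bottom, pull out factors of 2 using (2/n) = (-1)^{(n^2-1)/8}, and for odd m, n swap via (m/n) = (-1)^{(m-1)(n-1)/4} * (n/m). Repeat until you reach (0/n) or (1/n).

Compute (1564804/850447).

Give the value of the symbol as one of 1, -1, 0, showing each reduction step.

(1564804/850447) = (714357/850447)   [reduce mod 850447]
reciprocity: (714357/850447) = +1·(850447/714357) since 714357 mod 4 = 1, 850447 mod 4 = 3; sign now +1
(850447/714357) = (136090/714357)   [reduce mod 714357]
136090 = 2^1·68045; (2/714357) = -1 since 714357 mod 8 = 5, so (136090/714357) = (-1)^1·(68045/714357); sign now -1
reciprocity: (68045/714357) = +1·(714357/68045) since 68045 mod 4 = 1, 714357 mod 4 = 1; sign now -1
(714357/68045) = (33907/68045)   [reduce mod 68045]
reciprocity: (33907/68045) = +1·(68045/33907) since 33907 mod 4 = 3, 68045 mod 4 = 1; sign now -1
(68045/33907) = (231/33907)   [reduce mod 33907]
reciprocity: (231/33907) = -1·(33907/231) since 231 mod 4 = 3, 33907 mod 4 = 3; sign now +1
(33907/231) = (181/231)   [reduce mod 231]
reciprocity: (181/231) = +1·(231/181) since 181 mod 4 = 1, 231 mod 4 = 3; sign now +1
(231/181) = (50/181)   [reduce mod 181]
50 = 2^1·25; (2/181) = -1 since 181 mod 8 = 5, so (50/181) = (-1)^1·(25/181); sign now -1
reciprocity: (25/181) = +1·(181/25) since 25 mod 4 = 1, 181 mod 4 = 1; sign now -1
(181/25) = (6/25)   [reduce mod 25]
6 = 2^1·3; (2/25) = +1 since 25 mod 8 = 1, so (6/25) = (+1)^1·(3/25); sign now -1
reciprocity: (3/25) = +1·(25/3) since 3 mod 4 = 3, 25 mod 4 = 1; sign now -1
(25/3) = (1/3)   [reduce mod 3]
(1/3) = 1; final value = sign = -1

-1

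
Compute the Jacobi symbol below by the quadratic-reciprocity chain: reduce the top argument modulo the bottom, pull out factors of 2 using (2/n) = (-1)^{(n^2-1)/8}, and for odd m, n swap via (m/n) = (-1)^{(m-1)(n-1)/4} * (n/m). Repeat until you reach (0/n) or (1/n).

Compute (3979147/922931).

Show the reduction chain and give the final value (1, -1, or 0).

(3979147/922931): 3979147 mod 922931 = 287423, so (3979147/922931) = (287423/922931)
flip (287423/922931) -> (922931/287423): both odd, 287423 mod 4 = 3, 922931 mod 4 = 3, so the flip contributes -1; sign now -1
(922931/287423): 922931 mod 287423 = 60662, so (922931/287423) = (60662/287423)
factor out 2^1: 60662 = 2^1·30331; with 287423 mod 8 = 7, (2/287423) = +1; sign now -1; continue with (30331/287423)
flip (30331/287423) -> (287423/30331): both odd, 30331 mod 4 = 3, 287423 mod 4 = 3, so the flip contributes -1; sign now +1
(287423/30331): 287423 mod 30331 = 14444, so (287423/30331) = (14444/30331)
factor out 2^2: 14444 = 2^2·3611; with 30331 mod 8 = 3, (2/30331) = -1; sign now +1; continue with (3611/30331)
flip (3611/30331) -> (30331/3611): both odd, 3611 mod 4 = 3, 30331 mod 4 = 3, so the flip contributes -1; sign now -1
(30331/3611): 30331 mod 3611 = 1443, so (30331/3611) = (1443/3611)
flip (1443/3611) -> (3611/1443): both odd, 1443 mod 4 = 3, 3611 mod 4 = 3, so the flip contributes -1; sign now +1
(3611/1443): 3611 mod 1443 = 725, so (3611/1443) = (725/1443)
flip (725/1443) -> (1443/725): both odd, 725 mod 4 = 1, 1443 mod 4 = 3, so the flip contributes +1; sign now +1
(1443/725): 1443 mod 725 = 718, so (1443/725) = (718/725)
factor out 2^1: 718 = 2^1·359; with 725 mod 8 = 5, (2/725) = -1; sign now -1; continue with (359/725)
flip (359/725) -> (725/359): both odd, 359 mod 4 = 3, 725 mod 4 = 1, so the flip contributes +1; sign now -1
(725/359): 725 mod 359 = 7, so (725/359) = (7/359)
flip (7/359) -> (359/7): both odd, 7 mod 4 = 3, 359 mod 4 = 3, so the flip contributes -1; sign now +1
(359/7): 359 mod 7 = 2, so (359/7) = (2/7)
factor out 2^1: 2 = 2^1·1; with 7 mod 8 = 7, (2/7) = +1; sign now +1; continue with (1/7)
reached (1/7) = 1, so the symbol is +1

1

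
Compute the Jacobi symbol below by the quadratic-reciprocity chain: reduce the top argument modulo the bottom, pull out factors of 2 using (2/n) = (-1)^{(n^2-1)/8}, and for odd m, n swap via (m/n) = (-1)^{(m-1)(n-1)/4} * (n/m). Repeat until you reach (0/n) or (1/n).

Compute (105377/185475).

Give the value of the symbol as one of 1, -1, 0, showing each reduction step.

flip (105377/185475) -> (185475/105377): both odd, 105377 mod 4 = 1, 185475 mod 4 = 3, so the flip contributes +1; sign now +1
(185475/105377): 185475 mod 105377 = 80098, so (185475/105377) = (80098/105377)
factor out 2^1: 80098 = 2^1·40049; with 105377 mod 8 = 1, (2/105377) = +1; sign now +1; continue with (40049/105377)
flip (40049/105377) -> (105377/40049): both odd, 40049 mod 4 = 1, 105377 mod 4 = 1, so the flip contributes +1; sign now +1
(105377/40049): 105377 mod 40049 = 25279, so (105377/40049) = (25279/40049)
flip (25279/40049) -> (40049/25279): both odd, 25279 mod 4 = 3, 40049 mod 4 = 1, so the flip contributes +1; sign now +1
(40049/25279): 40049 mod 25279 = 14770, so (40049/25279) = (14770/25279)
factor out 2^1: 14770 = 2^1·7385; with 25279 mod 8 = 7, (2/25279) = +1; sign now +1; continue with (7385/25279)
flip (7385/25279) -> (25279/7385): both odd, 7385 mod 4 = 1, 25279 mod 4 = 3, so the flip contributes +1; sign now +1
(25279/7385): 25279 mod 7385 = 3124, so (25279/7385) = (3124/7385)
factor out 2^2: 3124 = 2^2·781; with 7385 mod 8 = 1, (2/7385) = +1; sign now +1; continue with (781/7385)
flip (781/7385) -> (7385/781): both odd, 781 mod 4 = 1, 7385 mod 4 = 1, so the flip contributes +1; sign now +1
(7385/781): 7385 mod 781 = 356, so (7385/781) = (356/781)
factor out 2^2: 356 = 2^2·89; with 781 mod 8 = 5, (2/781) = -1; sign now +1; continue with (89/781)
flip (89/781) -> (781/89): both odd, 89 mod 4 = 1, 781 mod 4 = 1, so the flip contributes +1; sign now +1
(781/89): 781 mod 89 = 69, so (781/89) = (69/89)
flip (69/89) -> (89/69): both odd, 69 mod 4 = 1, 89 mod 4 = 1, so the flip contributes +1; sign now +1
(89/69): 89 mod 69 = 20, so (89/69) = (20/69)
factor out 2^2: 20 = 2^2·5; with 69 mod 8 = 5, (2/69) = -1; sign now +1; continue with (5/69)
flip (5/69) -> (69/5): both odd, 5 mod 4 = 1, 69 mod 4 = 1, so the flip contributes +1; sign now +1
(69/5): 69 mod 5 = 4, so (69/5) = (4/5)
factor out 2^2: 4 = 2^2·1; with 5 mod 8 = 5, (2/5) = -1; sign now +1; continue with (1/5)
reached (1/5) = 1, so the symbol is +1

1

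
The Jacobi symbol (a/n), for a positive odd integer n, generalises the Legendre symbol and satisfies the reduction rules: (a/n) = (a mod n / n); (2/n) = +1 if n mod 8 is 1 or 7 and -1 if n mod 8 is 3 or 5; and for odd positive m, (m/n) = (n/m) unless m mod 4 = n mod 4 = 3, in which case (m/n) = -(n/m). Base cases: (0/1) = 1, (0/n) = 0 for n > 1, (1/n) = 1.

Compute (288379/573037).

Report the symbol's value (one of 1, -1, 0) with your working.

flip (288379/573037) -> (573037/288379): both odd, 288379 mod 4 = 3, 573037 mod 4 = 1, so the flip contributes +1; sign now +1
(573037/288379): 573037 mod 288379 = 284658, so (573037/288379) = (284658/288379)
factor out 2^1: 284658 = 2^1·142329; with 288379 mod 8 = 3, (2/288379) = -1; sign now -1; continue with (142329/288379)
flip (142329/288379) -> (288379/142329): both odd, 142329 mod 4 = 1, 288379 mod 4 = 3, so the flip contributes +1; sign now -1
(288379/142329): 288379 mod 142329 = 3721, so (288379/142329) = (3721/142329)
flip (3721/142329) -> (142329/3721): both odd, 3721 mod 4 = 1, 142329 mod 4 = 1, so the flip contributes +1; sign now -1
(142329/3721): 142329 mod 3721 = 931, so (142329/3721) = (931/3721)
flip (931/3721) -> (3721/931): both odd, 931 mod 4 = 3, 3721 mod 4 = 1, so the flip contributes +1; sign now -1
(3721/931): 3721 mod 931 = 928, so (3721/931) = (928/931)
factor out 2^5: 928 = 2^5·29; with 931 mod 8 = 3, (2/931) = -1; sign now +1; continue with (29/931)
flip (29/931) -> (931/29): both odd, 29 mod 4 = 1, 931 mod 4 = 3, so the flip contributes +1; sign now +1
(931/29): 931 mod 29 = 3, so (931/29) = (3/29)
flip (3/29) -> (29/3): both odd, 3 mod 4 = 3, 29 mod 4 = 1, so the flip contributes +1; sign now +1
(29/3): 29 mod 3 = 2, so (29/3) = (2/3)
factor out 2^1: 2 = 2^1·1; with 3 mod 8 = 3, (2/3) = -1; sign now -1; continue with (1/3)
reached (1/3) = 1, so the symbol is -1

-1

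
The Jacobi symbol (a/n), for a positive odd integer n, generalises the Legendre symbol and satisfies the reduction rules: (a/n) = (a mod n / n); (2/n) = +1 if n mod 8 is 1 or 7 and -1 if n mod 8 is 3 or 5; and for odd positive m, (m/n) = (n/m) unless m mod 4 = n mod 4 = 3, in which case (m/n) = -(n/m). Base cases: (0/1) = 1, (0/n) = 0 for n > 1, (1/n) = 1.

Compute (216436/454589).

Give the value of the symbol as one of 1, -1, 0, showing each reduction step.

-1

factor out 2^2: 216436 = 2^2·54109; with 454589 mod 8 = 5, (2/454589) = -1; sign now +1; continue with (54109/454589)
flip (54109/454589) -> (454589/54109): both odd, 54109 mod 4 = 1, 454589 mod 4 = 1, so the flip contributes +1; sign now +1
(454589/54109): 454589 mod 54109 = 21717, so (454589/54109) = (21717/54109)
flip (21717/54109) -> (54109/21717): both odd, 21717 mod 4 = 1, 54109 mod 4 = 1, so the flip contributes +1; sign now +1
(54109/21717): 54109 mod 21717 = 10675, so (54109/21717) = (10675/21717)
flip (10675/21717) -> (21717/10675): both odd, 10675 mod 4 = 3, 21717 mod 4 = 1, so the flip contributes +1; sign now +1
(21717/10675): 21717 mod 10675 = 367, so (21717/10675) = (367/10675)
flip (367/10675) -> (10675/367): both odd, 367 mod 4 = 3, 10675 mod 4 = 3, so the flip contributes -1; sign now -1
(10675/367): 10675 mod 367 = 32, so (10675/367) = (32/367)
factor out 2^5: 32 = 2^5·1; with 367 mod 8 = 7, (2/367) = +1; sign now -1; continue with (1/367)
reached (1/367) = 1, so the symbol is -1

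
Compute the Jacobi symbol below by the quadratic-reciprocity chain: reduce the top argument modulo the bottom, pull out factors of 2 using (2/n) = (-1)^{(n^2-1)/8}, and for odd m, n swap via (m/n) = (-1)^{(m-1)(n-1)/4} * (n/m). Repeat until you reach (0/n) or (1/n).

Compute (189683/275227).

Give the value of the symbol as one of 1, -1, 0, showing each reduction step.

1

reciprocity: (189683/275227) = -1·(275227/189683) since 189683 mod 4 = 3, 275227 mod 4 = 3; sign now -1
(275227/189683) = (85544/189683)   [reduce mod 189683]
85544 = 2^3·10693; (2/189683) = -1 since 189683 mod 8 = 3, so (85544/189683) = (-1)^3·(10693/189683); sign now +1
reciprocity: (10693/189683) = +1·(189683/10693) since 10693 mod 4 = 1, 189683 mod 4 = 3; sign now +1
(189683/10693) = (7902/10693)   [reduce mod 10693]
7902 = 2^1·3951; (2/10693) = -1 since 10693 mod 8 = 5, so (7902/10693) = (-1)^1·(3951/10693); sign now -1
reciprocity: (3951/10693) = +1·(10693/3951) since 3951 mod 4 = 3, 10693 mod 4 = 1; sign now -1
(10693/3951) = (2791/3951)   [reduce mod 3951]
reciprocity: (2791/3951) = -1·(3951/2791) since 2791 mod 4 = 3, 3951 mod 4 = 3; sign now +1
(3951/2791) = (1160/2791)   [reduce mod 2791]
1160 = 2^3·145; (2/2791) = +1 since 2791 mod 8 = 7, so (1160/2791) = (+1)^3·(145/2791); sign now +1
reciprocity: (145/2791) = +1·(2791/145) since 145 mod 4 = 1, 2791 mod 4 = 3; sign now +1
(2791/145) = (36/145)   [reduce mod 145]
36 = 2^2·9; (2/145) = +1 since 145 mod 8 = 1, so (36/145) = (+1)^2·(9/145); sign now +1
reciprocity: (9/145) = +1·(145/9) since 9 mod 4 = 1, 145 mod 4 = 1; sign now +1
(145/9) = (1/9)   [reduce mod 9]
(1/9) = 1; final value = sign = +1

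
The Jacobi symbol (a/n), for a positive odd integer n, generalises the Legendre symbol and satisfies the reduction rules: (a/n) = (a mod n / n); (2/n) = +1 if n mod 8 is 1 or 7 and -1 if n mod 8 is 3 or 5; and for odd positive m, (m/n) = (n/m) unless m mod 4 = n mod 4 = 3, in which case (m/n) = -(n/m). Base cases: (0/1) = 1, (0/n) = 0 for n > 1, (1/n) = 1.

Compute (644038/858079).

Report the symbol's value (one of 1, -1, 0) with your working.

644038 = 2^1·322019; (2/858079) = +1 since 858079 mod 8 = 7, so (644038/858079) = (+1)^1·(322019/858079); sign now +1
reciprocity: (322019/858079) = -1·(858079/322019) since 322019 mod 4 = 3, 858079 mod 4 = 3; sign now -1
(858079/322019) = (214041/322019)   [reduce mod 322019]
reciprocity: (214041/322019) = +1·(322019/214041) since 214041 mod 4 = 1, 322019 mod 4 = 3; sign now -1
(322019/214041) = (107978/214041)   [reduce mod 214041]
107978 = 2^1·53989; (2/214041) = +1 since 214041 mod 8 = 1, so (107978/214041) = (+1)^1·(53989/214041); sign now -1
reciprocity: (53989/214041) = +1·(214041/53989) since 53989 mod 4 = 1, 214041 mod 4 = 1; sign now -1
(214041/53989) = (52074/53989)   [reduce mod 53989]
52074 = 2^1·26037; (2/53989) = -1 since 53989 mod 8 = 5, so (52074/53989) = (-1)^1·(26037/53989); sign now +1
reciprocity: (26037/53989) = +1·(53989/26037) since 26037 mod 4 = 1, 53989 mod 4 = 1; sign now +1
(53989/26037) = (1915/26037)   [reduce mod 26037]
reciprocity: (1915/26037) = +1·(26037/1915) since 1915 mod 4 = 3, 26037 mod 4 = 1; sign now +1
(26037/1915) = (1142/1915)   [reduce mod 1915]
1142 = 2^1·571; (2/1915) = -1 since 1915 mod 8 = 3, so (1142/1915) = (-1)^1·(571/1915); sign now -1
reciprocity: (571/1915) = -1·(1915/571) since 571 mod 4 = 3, 1915 mod 4 = 3; sign now +1
(1915/571) = (202/571)   [reduce mod 571]
202 = 2^1·101; (2/571) = -1 since 571 mod 8 = 3, so (202/571) = (-1)^1·(101/571); sign now -1
reciprocity: (101/571) = +1·(571/101) since 101 mod 4 = 1, 571 mod 4 = 3; sign now -1
(571/101) = (66/101)   [reduce mod 101]
66 = 2^1·33; (2/101) = -1 since 101 mod 8 = 5, so (66/101) = (-1)^1·(33/101); sign now +1
reciprocity: (33/101) = +1·(101/33) since 33 mod 4 = 1, 101 mod 4 = 1; sign now +1
(101/33) = (2/33)   [reduce mod 33]
2 = 2^1·1; (2/33) = +1 since 33 mod 8 = 1, so (2/33) = (+1)^1·(1/33); sign now +1
(1/33) = 1; final value = sign = +1

1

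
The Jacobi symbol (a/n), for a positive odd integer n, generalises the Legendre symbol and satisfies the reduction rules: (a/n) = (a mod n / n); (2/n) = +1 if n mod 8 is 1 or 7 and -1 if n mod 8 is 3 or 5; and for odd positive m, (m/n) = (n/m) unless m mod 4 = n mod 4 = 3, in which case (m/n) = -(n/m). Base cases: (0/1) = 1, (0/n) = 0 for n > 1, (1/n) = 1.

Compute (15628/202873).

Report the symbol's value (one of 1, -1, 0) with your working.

1

factor out 2^2: 15628 = 2^2·3907; with 202873 mod 8 = 1, (2/202873) = +1; sign now +1; continue with (3907/202873)
flip (3907/202873) -> (202873/3907): both odd, 3907 mod 4 = 3, 202873 mod 4 = 1, so the flip contributes +1; sign now +1
(202873/3907): 202873 mod 3907 = 3616, so (202873/3907) = (3616/3907)
factor out 2^5: 3616 = 2^5·113; with 3907 mod 8 = 3, (2/3907) = -1; sign now -1; continue with (113/3907)
flip (113/3907) -> (3907/113): both odd, 113 mod 4 = 1, 3907 mod 4 = 3, so the flip contributes +1; sign now -1
(3907/113): 3907 mod 113 = 65, so (3907/113) = (65/113)
flip (65/113) -> (113/65): both odd, 65 mod 4 = 1, 113 mod 4 = 1, so the flip contributes +1; sign now -1
(113/65): 113 mod 65 = 48, so (113/65) = (48/65)
factor out 2^4: 48 = 2^4·3; with 65 mod 8 = 1, (2/65) = +1; sign now -1; continue with (3/65)
flip (3/65) -> (65/3): both odd, 3 mod 4 = 3, 65 mod 4 = 1, so the flip contributes +1; sign now -1
(65/3): 65 mod 3 = 2, so (65/3) = (2/3)
factor out 2^1: 2 = 2^1·1; with 3 mod 8 = 3, (2/3) = -1; sign now +1; continue with (1/3)
reached (1/3) = 1, so the symbol is +1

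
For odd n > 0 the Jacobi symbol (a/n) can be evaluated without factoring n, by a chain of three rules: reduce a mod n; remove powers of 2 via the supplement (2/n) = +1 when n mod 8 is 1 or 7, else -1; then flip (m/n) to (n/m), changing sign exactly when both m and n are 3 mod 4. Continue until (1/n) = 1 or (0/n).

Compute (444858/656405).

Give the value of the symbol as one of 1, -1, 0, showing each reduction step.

444858 = 2^1·222429; (2/656405) = -1 since 656405 mod 8 = 5, so (444858/656405) = (-1)^1·(222429/656405); sign now -1
reciprocity: (222429/656405) = +1·(656405/222429) since 222429 mod 4 = 1, 656405 mod 4 = 1; sign now -1
(656405/222429) = (211547/222429)   [reduce mod 222429]
reciprocity: (211547/222429) = +1·(222429/211547) since 211547 mod 4 = 3, 222429 mod 4 = 1; sign now -1
(222429/211547) = (10882/211547)   [reduce mod 211547]
10882 = 2^1·5441; (2/211547) = -1 since 211547 mod 8 = 3, so (10882/211547) = (-1)^1·(5441/211547); sign now +1
reciprocity: (5441/211547) = +1·(211547/5441) since 5441 mod 4 = 1, 211547 mod 4 = 3; sign now +1
(211547/5441) = (4789/5441)   [reduce mod 5441]
reciprocity: (4789/5441) = +1·(5441/4789) since 4789 mod 4 = 1, 5441 mod 4 = 1; sign now +1
(5441/4789) = (652/4789)   [reduce mod 4789]
652 = 2^2·163; (2/4789) = -1 since 4789 mod 8 = 5, so (652/4789) = (-1)^2·(163/4789); sign now +1
reciprocity: (163/4789) = +1·(4789/163) since 163 mod 4 = 3, 4789 mod 4 = 1; sign now +1
(4789/163) = (62/163)   [reduce mod 163]
62 = 2^1·31; (2/163) = -1 since 163 mod 8 = 3, so (62/163) = (-1)^1·(31/163); sign now -1
reciprocity: (31/163) = -1·(163/31) since 31 mod 4 = 3, 163 mod 4 = 3; sign now +1
(163/31) = (8/31)   [reduce mod 31]
8 = 2^3·1; (2/31) = +1 since 31 mod 8 = 7, so (8/31) = (+1)^3·(1/31); sign now +1
(1/31) = 1; final value = sign = +1

1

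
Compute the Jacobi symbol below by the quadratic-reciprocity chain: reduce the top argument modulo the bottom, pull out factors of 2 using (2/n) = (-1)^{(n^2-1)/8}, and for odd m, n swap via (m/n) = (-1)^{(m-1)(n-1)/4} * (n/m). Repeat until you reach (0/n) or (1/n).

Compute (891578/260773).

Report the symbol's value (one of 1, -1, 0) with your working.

(891578/260773): 891578 mod 260773 = 109259, so (891578/260773) = (109259/260773)
flip (109259/260773) -> (260773/109259): both odd, 109259 mod 4 = 3, 260773 mod 4 = 1, so the flip contributes +1; sign now +1
(260773/109259): 260773 mod 109259 = 42255, so (260773/109259) = (42255/109259)
flip (42255/109259) -> (109259/42255): both odd, 42255 mod 4 = 3, 109259 mod 4 = 3, so the flip contributes -1; sign now -1
(109259/42255): 109259 mod 42255 = 24749, so (109259/42255) = (24749/42255)
flip (24749/42255) -> (42255/24749): both odd, 24749 mod 4 = 1, 42255 mod 4 = 3, so the flip contributes +1; sign now -1
(42255/24749): 42255 mod 24749 = 17506, so (42255/24749) = (17506/24749)
factor out 2^1: 17506 = 2^1·8753; with 24749 mod 8 = 5, (2/24749) = -1; sign now +1; continue with (8753/24749)
flip (8753/24749) -> (24749/8753): both odd, 8753 mod 4 = 1, 24749 mod 4 = 1, so the flip contributes +1; sign now +1
(24749/8753): 24749 mod 8753 = 7243, so (24749/8753) = (7243/8753)
flip (7243/8753) -> (8753/7243): both odd, 7243 mod 4 = 3, 8753 mod 4 = 1, so the flip contributes +1; sign now +1
(8753/7243): 8753 mod 7243 = 1510, so (8753/7243) = (1510/7243)
factor out 2^1: 1510 = 2^1·755; with 7243 mod 8 = 3, (2/7243) = -1; sign now -1; continue with (755/7243)
flip (755/7243) -> (7243/755): both odd, 755 mod 4 = 3, 7243 mod 4 = 3, so the flip contributes -1; sign now +1
(7243/755): 7243 mod 755 = 448, so (7243/755) = (448/755)
factor out 2^6: 448 = 2^6·7; with 755 mod 8 = 3, (2/755) = -1; sign now +1; continue with (7/755)
flip (7/755) -> (755/7): both odd, 7 mod 4 = 3, 755 mod 4 = 3, so the flip contributes -1; sign now -1
(755/7): 755 mod 7 = 6, so (755/7) = (6/7)
factor out 2^1: 6 = 2^1·3; with 7 mod 8 = 7, (2/7) = +1; sign now -1; continue with (3/7)
flip (3/7) -> (7/3): both odd, 3 mod 4 = 3, 7 mod 4 = 3, so the flip contributes -1; sign now +1
(7/3): 7 mod 3 = 1, so (7/3) = (1/3)
reached (1/3) = 1, so the symbol is +1

1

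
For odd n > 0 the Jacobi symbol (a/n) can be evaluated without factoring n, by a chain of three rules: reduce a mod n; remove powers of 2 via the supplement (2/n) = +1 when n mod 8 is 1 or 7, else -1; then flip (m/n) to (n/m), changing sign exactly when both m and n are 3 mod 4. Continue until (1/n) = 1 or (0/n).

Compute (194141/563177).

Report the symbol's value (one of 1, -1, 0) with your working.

reciprocity: (194141/563177) = +1·(563177/194141) since 194141 mod 4 = 1, 563177 mod 4 = 1; sign now +1
(563177/194141) = (174895/194141)   [reduce mod 194141]
reciprocity: (174895/194141) = +1·(194141/174895) since 174895 mod 4 = 3, 194141 mod 4 = 1; sign now +1
(194141/174895) = (19246/174895)   [reduce mod 174895]
19246 = 2^1·9623; (2/174895) = +1 since 174895 mod 8 = 7, so (19246/174895) = (+1)^1·(9623/174895); sign now +1
reciprocity: (9623/174895) = -1·(174895/9623) since 9623 mod 4 = 3, 174895 mod 4 = 3; sign now -1
(174895/9623) = (1681/9623)   [reduce mod 9623]
reciprocity: (1681/9623) = +1·(9623/1681) since 1681 mod 4 = 1, 9623 mod 4 = 3; sign now -1
(9623/1681) = (1218/1681)   [reduce mod 1681]
1218 = 2^1·609; (2/1681) = +1 since 1681 mod 8 = 1, so (1218/1681) = (+1)^1·(609/1681); sign now -1
reciprocity: (609/1681) = +1·(1681/609) since 609 mod 4 = 1, 1681 mod 4 = 1; sign now -1
(1681/609) = (463/609)   [reduce mod 609]
reciprocity: (463/609) = +1·(609/463) since 463 mod 4 = 3, 609 mod 4 = 1; sign now -1
(609/463) = (146/463)   [reduce mod 463]
146 = 2^1·73; (2/463) = +1 since 463 mod 8 = 7, so (146/463) = (+1)^1·(73/463); sign now -1
reciprocity: (73/463) = +1·(463/73) since 73 mod 4 = 1, 463 mod 4 = 3; sign now -1
(463/73) = (25/73)   [reduce mod 73]
reciprocity: (25/73) = +1·(73/25) since 25 mod 4 = 1, 73 mod 4 = 1; sign now -1
(73/25) = (23/25)   [reduce mod 25]
reciprocity: (23/25) = +1·(25/23) since 23 mod 4 = 3, 25 mod 4 = 1; sign now -1
(25/23) = (2/23)   [reduce mod 23]
2 = 2^1·1; (2/23) = +1 since 23 mod 8 = 7, so (2/23) = (+1)^1·(1/23); sign now -1
(1/23) = 1; final value = sign = -1

-1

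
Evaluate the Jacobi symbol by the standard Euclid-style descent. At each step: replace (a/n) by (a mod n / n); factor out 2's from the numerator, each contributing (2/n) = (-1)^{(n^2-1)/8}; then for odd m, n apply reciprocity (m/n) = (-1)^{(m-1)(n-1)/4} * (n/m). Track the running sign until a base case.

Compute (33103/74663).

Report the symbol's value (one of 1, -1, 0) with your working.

flip (33103/74663) -> (74663/33103): both odd, 33103 mod 4 = 3, 74663 mod 4 = 3, so the flip contributes -1; sign now -1
(74663/33103): 74663 mod 33103 = 8457, so (74663/33103) = (8457/33103)
flip (8457/33103) -> (33103/8457): both odd, 8457 mod 4 = 1, 33103 mod 4 = 3, so the flip contributes +1; sign now -1
(33103/8457): 33103 mod 8457 = 7732, so (33103/8457) = (7732/8457)
factor out 2^2: 7732 = 2^2·1933; with 8457 mod 8 = 1, (2/8457) = +1; sign now -1; continue with (1933/8457)
flip (1933/8457) -> (8457/1933): both odd, 1933 mod 4 = 1, 8457 mod 4 = 1, so the flip contributes +1; sign now -1
(8457/1933): 8457 mod 1933 = 725, so (8457/1933) = (725/1933)
flip (725/1933) -> (1933/725): both odd, 725 mod 4 = 1, 1933 mod 4 = 1, so the flip contributes +1; sign now -1
(1933/725): 1933 mod 725 = 483, so (1933/725) = (483/725)
flip (483/725) -> (725/483): both odd, 483 mod 4 = 3, 725 mod 4 = 1, so the flip contributes +1; sign now -1
(725/483): 725 mod 483 = 242, so (725/483) = (242/483)
factor out 2^1: 242 = 2^1·121; with 483 mod 8 = 3, (2/483) = -1; sign now +1; continue with (121/483)
flip (121/483) -> (483/121): both odd, 121 mod 4 = 1, 483 mod 4 = 3, so the flip contributes +1; sign now +1
(483/121): 483 mod 121 = 120, so (483/121) = (120/121)
factor out 2^3: 120 = 2^3·15; with 121 mod 8 = 1, (2/121) = +1; sign now +1; continue with (15/121)
flip (15/121) -> (121/15): both odd, 15 mod 4 = 3, 121 mod 4 = 1, so the flip contributes +1; sign now +1
(121/15): 121 mod 15 = 1, so (121/15) = (1/15)
reached (1/15) = 1, so the symbol is +1

1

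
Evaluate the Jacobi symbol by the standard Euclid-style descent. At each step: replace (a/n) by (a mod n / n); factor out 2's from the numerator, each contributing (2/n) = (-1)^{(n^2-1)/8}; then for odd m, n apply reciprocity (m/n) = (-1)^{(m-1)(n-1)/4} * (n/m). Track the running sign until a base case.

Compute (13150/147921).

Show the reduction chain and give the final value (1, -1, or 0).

-1

factor out 2^1: 13150 = 2^1·6575; with 147921 mod 8 = 1, (2/147921) = +1; sign now +1; continue with (6575/147921)
flip (6575/147921) -> (147921/6575): both odd, 6575 mod 4 = 3, 147921 mod 4 = 1, so the flip contributes +1; sign now +1
(147921/6575): 147921 mod 6575 = 3271, so (147921/6575) = (3271/6575)
flip (3271/6575) -> (6575/3271): both odd, 3271 mod 4 = 3, 6575 mod 4 = 3, so the flip contributes -1; sign now -1
(6575/3271): 6575 mod 3271 = 33, so (6575/3271) = (33/3271)
flip (33/3271) -> (3271/33): both odd, 33 mod 4 = 1, 3271 mod 4 = 3, so the flip contributes +1; sign now -1
(3271/33): 3271 mod 33 = 4, so (3271/33) = (4/33)
factor out 2^2: 4 = 2^2·1; with 33 mod 8 = 1, (2/33) = +1; sign now -1; continue with (1/33)
reached (1/33) = 1, so the symbol is -1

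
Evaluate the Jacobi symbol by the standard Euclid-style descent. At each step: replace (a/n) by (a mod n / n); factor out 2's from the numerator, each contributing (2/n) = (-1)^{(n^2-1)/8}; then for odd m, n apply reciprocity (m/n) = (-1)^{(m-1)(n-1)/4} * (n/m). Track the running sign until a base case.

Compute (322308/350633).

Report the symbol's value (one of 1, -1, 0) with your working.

factor out 2^2: 322308 = 2^2·80577; with 350633 mod 8 = 1, (2/350633) = +1; sign now +1; continue with (80577/350633)
flip (80577/350633) -> (350633/80577): both odd, 80577 mod 4 = 1, 350633 mod 4 = 1, so the flip contributes +1; sign now +1
(350633/80577): 350633 mod 80577 = 28325, so (350633/80577) = (28325/80577)
flip (28325/80577) -> (80577/28325): both odd, 28325 mod 4 = 1, 80577 mod 4 = 1, so the flip contributes +1; sign now +1
(80577/28325): 80577 mod 28325 = 23927, so (80577/28325) = (23927/28325)
flip (23927/28325) -> (28325/23927): both odd, 23927 mod 4 = 3, 28325 mod 4 = 1, so the flip contributes +1; sign now +1
(28325/23927): 28325 mod 23927 = 4398, so (28325/23927) = (4398/23927)
factor out 2^1: 4398 = 2^1·2199; with 23927 mod 8 = 7, (2/23927) = +1; sign now +1; continue with (2199/23927)
flip (2199/23927) -> (23927/2199): both odd, 2199 mod 4 = 3, 23927 mod 4 = 3, so the flip contributes -1; sign now -1
(23927/2199): 23927 mod 2199 = 1937, so (23927/2199) = (1937/2199)
flip (1937/2199) -> (2199/1937): both odd, 1937 mod 4 = 1, 2199 mod 4 = 3, so the flip contributes +1; sign now -1
(2199/1937): 2199 mod 1937 = 262, so (2199/1937) = (262/1937)
factor out 2^1: 262 = 2^1·131; with 1937 mod 8 = 1, (2/1937) = +1; sign now -1; continue with (131/1937)
flip (131/1937) -> (1937/131): both odd, 131 mod 4 = 3, 1937 mod 4 = 1, so the flip contributes +1; sign now -1
(1937/131): 1937 mod 131 = 103, so (1937/131) = (103/131)
flip (103/131) -> (131/103): both odd, 103 mod 4 = 3, 131 mod 4 = 3, so the flip contributes -1; sign now +1
(131/103): 131 mod 103 = 28, so (131/103) = (28/103)
factor out 2^2: 28 = 2^2·7; with 103 mod 8 = 7, (2/103) = +1; sign now +1; continue with (7/103)
flip (7/103) -> (103/7): both odd, 7 mod 4 = 3, 103 mod 4 = 3, so the flip contributes -1; sign now -1
(103/7): 103 mod 7 = 5, so (103/7) = (5/7)
flip (5/7) -> (7/5): both odd, 5 mod 4 = 1, 7 mod 4 = 3, so the flip contributes +1; sign now -1
(7/5): 7 mod 5 = 2, so (7/5) = (2/5)
factor out 2^1: 2 = 2^1·1; with 5 mod 8 = 5, (2/5) = -1; sign now +1; continue with (1/5)
reached (1/5) = 1, so the symbol is +1

1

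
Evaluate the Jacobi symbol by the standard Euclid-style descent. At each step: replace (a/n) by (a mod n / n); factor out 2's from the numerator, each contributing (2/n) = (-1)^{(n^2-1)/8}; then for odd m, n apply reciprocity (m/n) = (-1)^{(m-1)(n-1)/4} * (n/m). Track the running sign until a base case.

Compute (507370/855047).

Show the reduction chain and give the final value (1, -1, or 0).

507370 = 2^1·253685; (2/855047) = +1 since 855047 mod 8 = 7, so (507370/855047) = (+1)^1·(253685/855047); sign now +1
reciprocity: (253685/855047) = +1·(855047/253685) since 253685 mod 4 = 1, 855047 mod 4 = 3; sign now +1
(855047/253685) = (93992/253685)   [reduce mod 253685]
93992 = 2^3·11749; (2/253685) = -1 since 253685 mod 8 = 5, so (93992/253685) = (-1)^3·(11749/253685); sign now -1
reciprocity: (11749/253685) = +1·(253685/11749) since 11749 mod 4 = 1, 253685 mod 4 = 1; sign now -1
(253685/11749) = (6956/11749)   [reduce mod 11749]
6956 = 2^2·1739; (2/11749) = -1 since 11749 mod 8 = 5, so (6956/11749) = (-1)^2·(1739/11749); sign now -1
reciprocity: (1739/11749) = +1·(11749/1739) since 1739 mod 4 = 3, 11749 mod 4 = 1; sign now -1
(11749/1739) = (1315/1739)   [reduce mod 1739]
reciprocity: (1315/1739) = -1·(1739/1315) since 1315 mod 4 = 3, 1739 mod 4 = 3; sign now +1
(1739/1315) = (424/1315)   [reduce mod 1315]
424 = 2^3·53; (2/1315) = -1 since 1315 mod 8 = 3, so (424/1315) = (-1)^3·(53/1315); sign now -1
reciprocity: (53/1315) = +1·(1315/53) since 53 mod 4 = 1, 1315 mod 4 = 3; sign now -1
(1315/53) = (43/53)   [reduce mod 53]
reciprocity: (43/53) = +1·(53/43) since 43 mod 4 = 3, 53 mod 4 = 1; sign now -1
(53/43) = (10/43)   [reduce mod 43]
10 = 2^1·5; (2/43) = -1 since 43 mod 8 = 3, so (10/43) = (-1)^1·(5/43); sign now +1
reciprocity: (5/43) = +1·(43/5) since 5 mod 4 = 1, 43 mod 4 = 3; sign now +1
(43/5) = (3/5)   [reduce mod 5]
reciprocity: (3/5) = +1·(5/3) since 3 mod 4 = 3, 5 mod 4 = 1; sign now +1
(5/3) = (2/3)   [reduce mod 3]
2 = 2^1·1; (2/3) = -1 since 3 mod 8 = 3, so (2/3) = (-1)^1·(1/3); sign now -1
(1/3) = 1; final value = sign = -1

-1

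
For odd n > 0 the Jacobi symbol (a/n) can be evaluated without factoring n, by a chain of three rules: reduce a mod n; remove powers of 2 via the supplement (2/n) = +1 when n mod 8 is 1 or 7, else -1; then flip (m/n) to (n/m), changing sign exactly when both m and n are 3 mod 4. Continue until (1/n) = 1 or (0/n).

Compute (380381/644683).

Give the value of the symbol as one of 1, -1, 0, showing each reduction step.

flip (380381/644683) -> (644683/380381): both odd, 380381 mod 4 = 1, 644683 mod 4 = 3, so the flip contributes +1; sign now +1
(644683/380381): 644683 mod 380381 = 264302, so (644683/380381) = (264302/380381)
factor out 2^1: 264302 = 2^1·132151; with 380381 mod 8 = 5, (2/380381) = -1; sign now -1; continue with (132151/380381)
flip (132151/380381) -> (380381/132151): both odd, 132151 mod 4 = 3, 380381 mod 4 = 1, so the flip contributes +1; sign now -1
(380381/132151): 380381 mod 132151 = 116079, so (380381/132151) = (116079/132151)
flip (116079/132151) -> (132151/116079): both odd, 116079 mod 4 = 3, 132151 mod 4 = 3, so the flip contributes -1; sign now +1
(132151/116079): 132151 mod 116079 = 16072, so (132151/116079) = (16072/116079)
factor out 2^3: 16072 = 2^3·2009; with 116079 mod 8 = 7, (2/116079) = +1; sign now +1; continue with (2009/116079)
flip (2009/116079) -> (116079/2009): both odd, 2009 mod 4 = 1, 116079 mod 4 = 3, so the flip contributes +1; sign now +1
(116079/2009): 116079 mod 2009 = 1566, so (116079/2009) = (1566/2009)
factor out 2^1: 1566 = 2^1·783; with 2009 mod 8 = 1, (2/2009) = +1; sign now +1; continue with (783/2009)
flip (783/2009) -> (2009/783): both odd, 783 mod 4 = 3, 2009 mod 4 = 1, so the flip contributes +1; sign now +1
(2009/783): 2009 mod 783 = 443, so (2009/783) = (443/783)
flip (443/783) -> (783/443): both odd, 443 mod 4 = 3, 783 mod 4 = 3, so the flip contributes -1; sign now -1
(783/443): 783 mod 443 = 340, so (783/443) = (340/443)
factor out 2^2: 340 = 2^2·85; with 443 mod 8 = 3, (2/443) = -1; sign now -1; continue with (85/443)
flip (85/443) -> (443/85): both odd, 85 mod 4 = 1, 443 mod 4 = 3, so the flip contributes +1; sign now -1
(443/85): 443 mod 85 = 18, so (443/85) = (18/85)
factor out 2^1: 18 = 2^1·9; with 85 mod 8 = 5, (2/85) = -1; sign now +1; continue with (9/85)
flip (9/85) -> (85/9): both odd, 9 mod 4 = 1, 85 mod 4 = 1, so the flip contributes +1; sign now +1
(85/9): 85 mod 9 = 4, so (85/9) = (4/9)
factor out 2^2: 4 = 2^2·1; with 9 mod 8 = 1, (2/9) = +1; sign now +1; continue with (1/9)
reached (1/9) = 1, so the symbol is +1

1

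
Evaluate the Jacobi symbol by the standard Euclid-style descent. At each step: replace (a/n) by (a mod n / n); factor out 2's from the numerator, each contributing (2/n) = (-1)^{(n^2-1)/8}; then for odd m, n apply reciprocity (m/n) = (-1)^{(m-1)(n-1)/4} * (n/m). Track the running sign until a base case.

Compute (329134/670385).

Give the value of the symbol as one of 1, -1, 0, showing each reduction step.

1

factor out 2^1: 329134 = 2^1·164567; with 670385 mod 8 = 1, (2/670385) = +1; sign now +1; continue with (164567/670385)
flip (164567/670385) -> (670385/164567): both odd, 164567 mod 4 = 3, 670385 mod 4 = 1, so the flip contributes +1; sign now +1
(670385/164567): 670385 mod 164567 = 12117, so (670385/164567) = (12117/164567)
flip (12117/164567) -> (164567/12117): both odd, 12117 mod 4 = 1, 164567 mod 4 = 3, so the flip contributes +1; sign now +1
(164567/12117): 164567 mod 12117 = 7046, so (164567/12117) = (7046/12117)
factor out 2^1: 7046 = 2^1·3523; with 12117 mod 8 = 5, (2/12117) = -1; sign now -1; continue with (3523/12117)
flip (3523/12117) -> (12117/3523): both odd, 3523 mod 4 = 3, 12117 mod 4 = 1, so the flip contributes +1; sign now -1
(12117/3523): 12117 mod 3523 = 1548, so (12117/3523) = (1548/3523)
factor out 2^2: 1548 = 2^2·387; with 3523 mod 8 = 3, (2/3523) = -1; sign now -1; continue with (387/3523)
flip (387/3523) -> (3523/387): both odd, 387 mod 4 = 3, 3523 mod 4 = 3, so the flip contributes -1; sign now +1
(3523/387): 3523 mod 387 = 40, so (3523/387) = (40/387)
factor out 2^3: 40 = 2^3·5; with 387 mod 8 = 3, (2/387) = -1; sign now -1; continue with (5/387)
flip (5/387) -> (387/5): both odd, 5 mod 4 = 1, 387 mod 4 = 3, so the flip contributes +1; sign now -1
(387/5): 387 mod 5 = 2, so (387/5) = (2/5)
factor out 2^1: 2 = 2^1·1; with 5 mod 8 = 5, (2/5) = -1; sign now +1; continue with (1/5)
reached (1/5) = 1, so the symbol is +1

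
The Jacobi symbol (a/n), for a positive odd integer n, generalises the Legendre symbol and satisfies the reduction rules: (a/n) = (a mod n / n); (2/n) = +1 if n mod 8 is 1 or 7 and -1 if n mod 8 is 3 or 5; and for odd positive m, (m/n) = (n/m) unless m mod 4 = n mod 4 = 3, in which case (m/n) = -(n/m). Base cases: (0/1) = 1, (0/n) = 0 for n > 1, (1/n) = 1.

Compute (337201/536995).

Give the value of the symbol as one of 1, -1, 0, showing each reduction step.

1

flip (337201/536995) -> (536995/337201): both odd, 337201 mod 4 = 1, 536995 mod 4 = 3, so the flip contributes +1; sign now +1
(536995/337201): 536995 mod 337201 = 199794, so (536995/337201) = (199794/337201)
factor out 2^1: 199794 = 2^1·99897; with 337201 mod 8 = 1, (2/337201) = +1; sign now +1; continue with (99897/337201)
flip (99897/337201) -> (337201/99897): both odd, 99897 mod 4 = 1, 337201 mod 4 = 1, so the flip contributes +1; sign now +1
(337201/99897): 337201 mod 99897 = 37510, so (337201/99897) = (37510/99897)
factor out 2^1: 37510 = 2^1·18755; with 99897 mod 8 = 1, (2/99897) = +1; sign now +1; continue with (18755/99897)
flip (18755/99897) -> (99897/18755): both odd, 18755 mod 4 = 3, 99897 mod 4 = 1, so the flip contributes +1; sign now +1
(99897/18755): 99897 mod 18755 = 6122, so (99897/18755) = (6122/18755)
factor out 2^1: 6122 = 2^1·3061; with 18755 mod 8 = 3, (2/18755) = -1; sign now -1; continue with (3061/18755)
flip (3061/18755) -> (18755/3061): both odd, 3061 mod 4 = 1, 18755 mod 4 = 3, so the flip contributes +1; sign now -1
(18755/3061): 18755 mod 3061 = 389, so (18755/3061) = (389/3061)
flip (389/3061) -> (3061/389): both odd, 389 mod 4 = 1, 3061 mod 4 = 1, so the flip contributes +1; sign now -1
(3061/389): 3061 mod 389 = 338, so (3061/389) = (338/389)
factor out 2^1: 338 = 2^1·169; with 389 mod 8 = 5, (2/389) = -1; sign now +1; continue with (169/389)
flip (169/389) -> (389/169): both odd, 169 mod 4 = 1, 389 mod 4 = 1, so the flip contributes +1; sign now +1
(389/169): 389 mod 169 = 51, so (389/169) = (51/169)
flip (51/169) -> (169/51): both odd, 51 mod 4 = 3, 169 mod 4 = 1, so the flip contributes +1; sign now +1
(169/51): 169 mod 51 = 16, so (169/51) = (16/51)
factor out 2^4: 16 = 2^4·1; with 51 mod 8 = 3, (2/51) = -1; sign now +1; continue with (1/51)
reached (1/51) = 1, so the symbol is +1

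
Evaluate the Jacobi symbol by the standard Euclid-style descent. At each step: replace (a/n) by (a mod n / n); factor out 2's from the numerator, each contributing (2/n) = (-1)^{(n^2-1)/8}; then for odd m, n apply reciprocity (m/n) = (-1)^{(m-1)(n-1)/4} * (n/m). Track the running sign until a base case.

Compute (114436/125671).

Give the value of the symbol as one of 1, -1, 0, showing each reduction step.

0

114436 = 2^2·28609; (2/125671) = +1 since 125671 mod 8 = 7, so (114436/125671) = (+1)^2·(28609/125671); sign now +1
reciprocity: (28609/125671) = +1·(125671/28609) since 28609 mod 4 = 1, 125671 mod 4 = 3; sign now +1
(125671/28609) = (11235/28609)   [reduce mod 28609]
reciprocity: (11235/28609) = +1·(28609/11235) since 11235 mod 4 = 3, 28609 mod 4 = 1; sign now +1
(28609/11235) = (6139/11235)   [reduce mod 11235]
reciprocity: (6139/11235) = -1·(11235/6139) since 6139 mod 4 = 3, 11235 mod 4 = 3; sign now -1
(11235/6139) = (5096/6139)   [reduce mod 6139]
5096 = 2^3·637; (2/6139) = -1 since 6139 mod 8 = 3, so (5096/6139) = (-1)^3·(637/6139); sign now +1
reciprocity: (637/6139) = +1·(6139/637) since 637 mod 4 = 1, 6139 mod 4 = 3; sign now +1
(6139/637) = (406/637)   [reduce mod 637]
406 = 2^1·203; (2/637) = -1 since 637 mod 8 = 5, so (406/637) = (-1)^1·(203/637); sign now -1
reciprocity: (203/637) = +1·(637/203) since 203 mod 4 = 3, 637 mod 4 = 1; sign now -1
(637/203) = (28/203)   [reduce mod 203]
28 = 2^2·7; (2/203) = -1 since 203 mod 8 = 3, so (28/203) = (-1)^2·(7/203); sign now -1
reciprocity: (7/203) = -1·(203/7) since 7 mod 4 = 3, 203 mod 4 = 3; sign now +1
(203/7) = (0/7)   [reduce mod 7]
(0/7) = 0   [gcd(a, n) > 1]; final value = 0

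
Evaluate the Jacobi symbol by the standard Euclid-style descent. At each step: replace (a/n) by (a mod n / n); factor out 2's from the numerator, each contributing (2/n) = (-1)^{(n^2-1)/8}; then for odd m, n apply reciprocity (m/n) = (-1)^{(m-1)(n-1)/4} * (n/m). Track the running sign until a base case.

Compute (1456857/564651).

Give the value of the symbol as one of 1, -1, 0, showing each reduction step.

0

(1456857/564651): 1456857 mod 564651 = 327555, so (1456857/564651) = (327555/564651)
flip (327555/564651) -> (564651/327555): both odd, 327555 mod 4 = 3, 564651 mod 4 = 3, so the flip contributes -1; sign now -1
(564651/327555): 564651 mod 327555 = 237096, so (564651/327555) = (237096/327555)
factor out 2^3: 237096 = 2^3·29637; with 327555 mod 8 = 3, (2/327555) = -1; sign now +1; continue with (29637/327555)
flip (29637/327555) -> (327555/29637): both odd, 29637 mod 4 = 1, 327555 mod 4 = 3, so the flip contributes +1; sign now +1
(327555/29637): 327555 mod 29637 = 1548, so (327555/29637) = (1548/29637)
factor out 2^2: 1548 = 2^2·387; with 29637 mod 8 = 5, (2/29637) = -1; sign now +1; continue with (387/29637)
flip (387/29637) -> (29637/387): both odd, 387 mod 4 = 3, 29637 mod 4 = 1, so the flip contributes +1; sign now +1
(29637/387): 29637 mod 387 = 225, so (29637/387) = (225/387)
flip (225/387) -> (387/225): both odd, 225 mod 4 = 1, 387 mod 4 = 3, so the flip contributes +1; sign now +1
(387/225): 387 mod 225 = 162, so (387/225) = (162/225)
factor out 2^1: 162 = 2^1·81; with 225 mod 8 = 1, (2/225) = +1; sign now +1; continue with (81/225)
flip (81/225) -> (225/81): both odd, 81 mod 4 = 1, 225 mod 4 = 1, so the flip contributes +1; sign now +1
(225/81): 225 mod 81 = 63, so (225/81) = (63/81)
flip (63/81) -> (81/63): both odd, 63 mod 4 = 3, 81 mod 4 = 1, so the flip contributes +1; sign now +1
(81/63): 81 mod 63 = 18, so (81/63) = (18/63)
factor out 2^1: 18 = 2^1·9; with 63 mod 8 = 7, (2/63) = +1; sign now +1; continue with (9/63)
flip (9/63) -> (63/9): both odd, 9 mod 4 = 1, 63 mod 4 = 3, so the flip contributes +1; sign now +1
(63/9): 63 mod 9 = 0, so (63/9) = (0/9)
reached (0/9); gcd(a, n) > 1, so (0/9) = 0 and the symbol is 0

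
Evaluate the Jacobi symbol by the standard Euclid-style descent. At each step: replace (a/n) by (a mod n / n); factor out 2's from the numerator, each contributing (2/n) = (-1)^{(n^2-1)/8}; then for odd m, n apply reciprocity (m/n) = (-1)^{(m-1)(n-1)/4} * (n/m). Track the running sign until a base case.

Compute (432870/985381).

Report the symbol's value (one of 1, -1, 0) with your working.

factor out 2^1: 432870 = 2^1·216435; with 985381 mod 8 = 5, (2/985381) = -1; sign now -1; continue with (216435/985381)
flip (216435/985381) -> (985381/216435): both odd, 216435 mod 4 = 3, 985381 mod 4 = 1, so the flip contributes +1; sign now -1
(985381/216435): 985381 mod 216435 = 119641, so (985381/216435) = (119641/216435)
flip (119641/216435) -> (216435/119641): both odd, 119641 mod 4 = 1, 216435 mod 4 = 3, so the flip contributes +1; sign now -1
(216435/119641): 216435 mod 119641 = 96794, so (216435/119641) = (96794/119641)
factor out 2^1: 96794 = 2^1·48397; with 119641 mod 8 = 1, (2/119641) = +1; sign now -1; continue with (48397/119641)
flip (48397/119641) -> (119641/48397): both odd, 48397 mod 4 = 1, 119641 mod 4 = 1, so the flip contributes +1; sign now -1
(119641/48397): 119641 mod 48397 = 22847, so (119641/48397) = (22847/48397)
flip (22847/48397) -> (48397/22847): both odd, 22847 mod 4 = 3, 48397 mod 4 = 1, so the flip contributes +1; sign now -1
(48397/22847): 48397 mod 22847 = 2703, so (48397/22847) = (2703/22847)
flip (2703/22847) -> (22847/2703): both odd, 2703 mod 4 = 3, 22847 mod 4 = 3, so the flip contributes -1; sign now +1
(22847/2703): 22847 mod 2703 = 1223, so (22847/2703) = (1223/2703)
flip (1223/2703) -> (2703/1223): both odd, 1223 mod 4 = 3, 2703 mod 4 = 3, so the flip contributes -1; sign now -1
(2703/1223): 2703 mod 1223 = 257, so (2703/1223) = (257/1223)
flip (257/1223) -> (1223/257): both odd, 257 mod 4 = 1, 1223 mod 4 = 3, so the flip contributes +1; sign now -1
(1223/257): 1223 mod 257 = 195, so (1223/257) = (195/257)
flip (195/257) -> (257/195): both odd, 195 mod 4 = 3, 257 mod 4 = 1, so the flip contributes +1; sign now -1
(257/195): 257 mod 195 = 62, so (257/195) = (62/195)
factor out 2^1: 62 = 2^1·31; with 195 mod 8 = 3, (2/195) = -1; sign now +1; continue with (31/195)
flip (31/195) -> (195/31): both odd, 31 mod 4 = 3, 195 mod 4 = 3, so the flip contributes -1; sign now -1
(195/31): 195 mod 31 = 9, so (195/31) = (9/31)
flip (9/31) -> (31/9): both odd, 9 mod 4 = 1, 31 mod 4 = 3, so the flip contributes +1; sign now -1
(31/9): 31 mod 9 = 4, so (31/9) = (4/9)
factor out 2^2: 4 = 2^2·1; with 9 mod 8 = 1, (2/9) = +1; sign now -1; continue with (1/9)
reached (1/9) = 1, so the symbol is -1

-1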